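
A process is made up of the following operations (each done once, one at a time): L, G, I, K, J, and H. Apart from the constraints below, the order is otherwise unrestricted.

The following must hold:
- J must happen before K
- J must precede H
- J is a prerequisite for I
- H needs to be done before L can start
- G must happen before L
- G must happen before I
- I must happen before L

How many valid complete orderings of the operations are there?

23

2 operations have no prerequisites (G, J), so any of them could come first.
Systematically extending each partial ordering one operation at a time and counting, there are 23 complete orderings.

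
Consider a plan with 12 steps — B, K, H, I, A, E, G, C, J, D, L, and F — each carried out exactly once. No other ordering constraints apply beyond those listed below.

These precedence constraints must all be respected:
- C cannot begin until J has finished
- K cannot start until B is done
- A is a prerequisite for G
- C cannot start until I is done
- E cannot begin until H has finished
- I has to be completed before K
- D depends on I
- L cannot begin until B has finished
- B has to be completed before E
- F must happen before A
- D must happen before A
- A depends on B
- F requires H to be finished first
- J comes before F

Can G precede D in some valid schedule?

No

Following D → A → G, D must precede G in every valid ordering.
Hence G can never be scheduled before D.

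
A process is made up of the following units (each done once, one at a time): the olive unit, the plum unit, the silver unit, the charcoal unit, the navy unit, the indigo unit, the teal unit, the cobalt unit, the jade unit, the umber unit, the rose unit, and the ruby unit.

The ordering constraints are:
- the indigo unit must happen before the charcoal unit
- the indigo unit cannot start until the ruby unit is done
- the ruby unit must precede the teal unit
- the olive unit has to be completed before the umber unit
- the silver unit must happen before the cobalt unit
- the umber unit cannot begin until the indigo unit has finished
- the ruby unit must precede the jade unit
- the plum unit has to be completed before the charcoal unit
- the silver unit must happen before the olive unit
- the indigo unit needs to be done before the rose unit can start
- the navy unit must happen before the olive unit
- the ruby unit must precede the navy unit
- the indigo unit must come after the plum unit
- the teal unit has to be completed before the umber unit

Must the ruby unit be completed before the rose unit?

Tracing the constraints gives a chain: the ruby unit → the indigo unit → the rose unit.
So the ruby unit must precede the rose unit in any valid ordering.

Yes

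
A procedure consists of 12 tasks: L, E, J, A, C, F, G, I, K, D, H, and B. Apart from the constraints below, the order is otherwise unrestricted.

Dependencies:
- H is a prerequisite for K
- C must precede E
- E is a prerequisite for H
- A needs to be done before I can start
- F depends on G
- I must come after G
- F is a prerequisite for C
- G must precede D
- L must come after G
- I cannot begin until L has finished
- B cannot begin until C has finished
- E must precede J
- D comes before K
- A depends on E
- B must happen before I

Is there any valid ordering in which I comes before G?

No

Following G → I, G must precede I in every valid ordering.
So no valid ordering can have I before G.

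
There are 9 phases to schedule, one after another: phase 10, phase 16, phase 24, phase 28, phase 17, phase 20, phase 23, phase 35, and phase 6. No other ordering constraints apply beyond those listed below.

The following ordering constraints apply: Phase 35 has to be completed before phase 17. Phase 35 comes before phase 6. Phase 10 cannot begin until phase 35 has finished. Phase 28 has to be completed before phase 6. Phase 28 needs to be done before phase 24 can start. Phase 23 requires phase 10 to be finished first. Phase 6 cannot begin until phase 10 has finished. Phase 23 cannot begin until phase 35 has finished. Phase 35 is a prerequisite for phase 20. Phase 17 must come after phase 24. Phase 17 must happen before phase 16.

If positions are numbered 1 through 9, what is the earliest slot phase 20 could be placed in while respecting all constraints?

The only phase forced before phase 20 (directly or transitively) is phase 35.
With 1 mandatory predecessor, the earliest phase 20 can sit is position 1+1 = 2, and placing just that one first achieves it.

2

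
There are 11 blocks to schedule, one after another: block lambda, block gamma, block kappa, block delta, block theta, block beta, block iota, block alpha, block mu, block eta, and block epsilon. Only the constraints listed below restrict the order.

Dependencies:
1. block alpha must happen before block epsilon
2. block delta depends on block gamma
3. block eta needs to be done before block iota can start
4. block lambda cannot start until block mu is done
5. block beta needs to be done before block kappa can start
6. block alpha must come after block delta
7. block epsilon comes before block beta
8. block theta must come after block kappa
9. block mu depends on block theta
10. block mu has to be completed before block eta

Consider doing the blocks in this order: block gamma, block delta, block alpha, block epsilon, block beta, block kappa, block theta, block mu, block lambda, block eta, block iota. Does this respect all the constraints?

Yes

Going through the constraints one by one, each required predecessor appears earlier in the sequence than its dependent — e.g. block mu (position 8) is before block eta (position 10), as required.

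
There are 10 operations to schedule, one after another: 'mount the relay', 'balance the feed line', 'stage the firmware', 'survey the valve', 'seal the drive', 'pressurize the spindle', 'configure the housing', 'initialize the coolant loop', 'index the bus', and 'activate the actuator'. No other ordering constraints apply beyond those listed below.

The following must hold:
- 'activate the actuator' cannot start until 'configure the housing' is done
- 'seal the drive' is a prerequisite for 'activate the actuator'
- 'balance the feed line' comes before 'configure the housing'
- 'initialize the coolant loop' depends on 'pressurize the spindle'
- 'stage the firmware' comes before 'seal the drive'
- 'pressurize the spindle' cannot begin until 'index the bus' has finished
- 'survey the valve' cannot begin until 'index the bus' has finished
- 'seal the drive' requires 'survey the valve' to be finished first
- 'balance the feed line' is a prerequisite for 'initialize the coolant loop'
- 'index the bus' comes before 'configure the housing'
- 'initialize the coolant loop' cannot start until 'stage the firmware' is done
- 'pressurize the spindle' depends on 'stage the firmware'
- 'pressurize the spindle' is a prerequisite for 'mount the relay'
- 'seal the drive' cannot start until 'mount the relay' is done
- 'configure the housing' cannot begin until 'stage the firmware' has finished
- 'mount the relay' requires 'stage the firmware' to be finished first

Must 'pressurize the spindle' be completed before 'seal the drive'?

Yes

Chaining the stated constraints: 'pressurize the spindle' → 'mount the relay' → 'seal the drive'.
Hence 'pressurize the spindle' necessarily comes before 'seal the drive'.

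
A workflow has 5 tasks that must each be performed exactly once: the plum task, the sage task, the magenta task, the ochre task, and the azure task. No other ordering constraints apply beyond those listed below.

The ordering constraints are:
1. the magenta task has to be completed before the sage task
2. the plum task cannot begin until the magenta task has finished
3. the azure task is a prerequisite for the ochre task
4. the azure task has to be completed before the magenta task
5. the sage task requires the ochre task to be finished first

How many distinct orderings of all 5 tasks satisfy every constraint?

5

The azure task is the only task with nothing required before it, so every ordering starts there.
Counting all ways to extend the partial order to a total order gives 5.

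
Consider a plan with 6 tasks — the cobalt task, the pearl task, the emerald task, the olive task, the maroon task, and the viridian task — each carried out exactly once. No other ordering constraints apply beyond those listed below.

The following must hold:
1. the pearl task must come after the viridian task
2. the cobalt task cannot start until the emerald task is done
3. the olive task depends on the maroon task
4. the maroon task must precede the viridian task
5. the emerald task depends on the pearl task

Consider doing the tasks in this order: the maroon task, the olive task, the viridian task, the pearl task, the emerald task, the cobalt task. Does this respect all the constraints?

Yes

Every stated constraint is respected: the maroon task sits at position 1, ahead of the viridian task at position 3, and each of the other listed pairs likewise has the predecessor earlier in the sequence.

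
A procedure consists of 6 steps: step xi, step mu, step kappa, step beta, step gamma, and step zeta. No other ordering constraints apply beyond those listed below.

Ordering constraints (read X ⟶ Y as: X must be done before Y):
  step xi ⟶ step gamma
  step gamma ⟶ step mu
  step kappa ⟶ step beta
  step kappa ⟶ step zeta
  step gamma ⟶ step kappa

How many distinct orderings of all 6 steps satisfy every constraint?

8

Step xi is the only step with nothing required before it, so every ordering starts there.
Counting all ways to extend the partial order to a total order gives 8.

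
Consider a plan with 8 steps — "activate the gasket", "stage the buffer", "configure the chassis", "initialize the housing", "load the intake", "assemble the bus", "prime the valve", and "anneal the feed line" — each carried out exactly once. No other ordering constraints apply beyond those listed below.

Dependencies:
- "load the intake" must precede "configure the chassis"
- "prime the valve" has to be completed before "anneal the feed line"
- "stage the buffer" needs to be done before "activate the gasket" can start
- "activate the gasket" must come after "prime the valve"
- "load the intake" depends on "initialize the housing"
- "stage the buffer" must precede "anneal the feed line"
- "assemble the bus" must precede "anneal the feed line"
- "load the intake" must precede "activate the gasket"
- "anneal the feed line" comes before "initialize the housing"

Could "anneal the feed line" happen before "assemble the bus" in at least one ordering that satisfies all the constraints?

Following "assemble the bus" → "anneal the feed line", "assemble the bus" must precede "anneal the feed line" in every valid ordering.
Hence "anneal the feed line" can never be scheduled before "assemble the bus".

No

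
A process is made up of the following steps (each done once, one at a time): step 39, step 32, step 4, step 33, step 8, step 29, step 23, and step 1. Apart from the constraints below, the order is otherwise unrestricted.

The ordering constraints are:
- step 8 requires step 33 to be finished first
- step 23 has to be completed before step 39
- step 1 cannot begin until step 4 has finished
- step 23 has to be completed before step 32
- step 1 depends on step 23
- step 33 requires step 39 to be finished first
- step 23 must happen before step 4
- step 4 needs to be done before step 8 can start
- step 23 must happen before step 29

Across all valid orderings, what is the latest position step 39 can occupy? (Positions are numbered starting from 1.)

Following every chain forward from step 39, the steps that must come later are step 33, step 8 — 2 of them.
So at least 2 steps follow step 39, putting step 39 no later than position 6. That position is achievable by scheduling everything else first.

6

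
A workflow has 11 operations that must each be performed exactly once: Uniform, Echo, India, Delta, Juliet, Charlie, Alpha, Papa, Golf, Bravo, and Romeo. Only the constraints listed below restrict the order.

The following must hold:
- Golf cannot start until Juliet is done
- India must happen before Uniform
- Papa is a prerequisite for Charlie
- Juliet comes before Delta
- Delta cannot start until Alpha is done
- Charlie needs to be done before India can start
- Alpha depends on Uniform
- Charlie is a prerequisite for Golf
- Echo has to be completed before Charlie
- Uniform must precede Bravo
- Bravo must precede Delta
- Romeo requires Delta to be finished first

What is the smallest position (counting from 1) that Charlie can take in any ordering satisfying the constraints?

The operations that are forced before Charlie, directly or transitively, are Echo, Papa. That's 2 operations.
So at minimum 2 operations come before Charlie, putting Charlie no earlier than position 3. That position is achievable by scheduling exactly those predecessors first.

3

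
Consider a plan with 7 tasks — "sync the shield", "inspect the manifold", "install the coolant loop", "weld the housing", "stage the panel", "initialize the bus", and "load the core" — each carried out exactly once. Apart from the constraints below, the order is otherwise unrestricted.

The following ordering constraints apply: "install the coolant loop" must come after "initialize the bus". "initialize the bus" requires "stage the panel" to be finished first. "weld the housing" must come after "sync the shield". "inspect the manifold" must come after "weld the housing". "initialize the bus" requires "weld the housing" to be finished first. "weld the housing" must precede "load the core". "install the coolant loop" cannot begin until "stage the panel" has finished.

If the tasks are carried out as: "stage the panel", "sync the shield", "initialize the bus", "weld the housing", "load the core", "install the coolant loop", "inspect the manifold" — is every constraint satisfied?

The sequence places "initialize the bus" ahead of "weld the housing".
That contradicts the constraint that "weld the housing" must precede "initialize the bus".

No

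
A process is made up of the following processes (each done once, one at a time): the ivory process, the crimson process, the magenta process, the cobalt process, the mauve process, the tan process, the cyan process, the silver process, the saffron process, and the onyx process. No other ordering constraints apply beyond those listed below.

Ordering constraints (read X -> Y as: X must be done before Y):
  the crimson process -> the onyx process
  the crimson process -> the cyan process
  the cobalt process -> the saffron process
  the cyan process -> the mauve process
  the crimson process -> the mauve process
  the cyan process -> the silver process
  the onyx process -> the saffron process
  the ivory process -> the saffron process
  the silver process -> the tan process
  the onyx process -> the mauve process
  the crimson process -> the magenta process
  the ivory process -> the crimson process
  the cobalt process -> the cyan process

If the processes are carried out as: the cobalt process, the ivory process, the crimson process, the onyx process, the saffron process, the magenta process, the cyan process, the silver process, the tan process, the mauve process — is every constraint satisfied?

Yes

Every stated constraint is respected: the crimson process sits at position 3, ahead of the mauve process at position 10, and each of the other listed pairs likewise has the predecessor earlier in the sequence.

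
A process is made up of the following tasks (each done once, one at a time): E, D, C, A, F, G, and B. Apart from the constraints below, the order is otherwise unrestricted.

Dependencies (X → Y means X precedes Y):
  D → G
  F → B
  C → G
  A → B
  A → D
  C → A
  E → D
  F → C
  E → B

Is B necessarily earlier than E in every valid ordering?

No

In fact the dependencies run the other way: E → B.
So B never precedes E.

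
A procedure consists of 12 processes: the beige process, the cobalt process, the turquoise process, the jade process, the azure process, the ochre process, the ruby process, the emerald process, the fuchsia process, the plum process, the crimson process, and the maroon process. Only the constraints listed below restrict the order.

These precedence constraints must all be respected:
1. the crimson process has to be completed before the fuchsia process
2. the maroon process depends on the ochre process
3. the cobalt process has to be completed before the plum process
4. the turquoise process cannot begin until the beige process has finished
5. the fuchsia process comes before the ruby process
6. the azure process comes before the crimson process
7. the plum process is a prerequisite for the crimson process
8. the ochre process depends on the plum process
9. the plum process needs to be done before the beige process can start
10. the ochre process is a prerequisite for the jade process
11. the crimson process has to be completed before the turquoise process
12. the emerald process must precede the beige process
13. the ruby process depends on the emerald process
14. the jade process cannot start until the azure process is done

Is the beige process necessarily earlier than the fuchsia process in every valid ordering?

No

The beige process and the fuchsia process are not related by any chain of constraints.
There exist valid orderings with the fuchsia process before the beige process, so the beige process is not required to come first.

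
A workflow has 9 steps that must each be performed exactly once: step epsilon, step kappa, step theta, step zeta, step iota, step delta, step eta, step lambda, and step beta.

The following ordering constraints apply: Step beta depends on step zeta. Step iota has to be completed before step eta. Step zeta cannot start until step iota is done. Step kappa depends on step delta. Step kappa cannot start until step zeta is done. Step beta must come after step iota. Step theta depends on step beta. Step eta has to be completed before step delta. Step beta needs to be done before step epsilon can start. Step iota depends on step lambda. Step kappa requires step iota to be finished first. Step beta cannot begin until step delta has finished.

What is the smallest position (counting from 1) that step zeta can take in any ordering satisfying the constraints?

The steps that are forced before step zeta, directly or transitively, are step iota, step lambda. That's 2 steps.
With 2 mandatory predecessors, the earliest step zeta can sit is position 2+1 = 3, and placing just those 2 first achieves it.

3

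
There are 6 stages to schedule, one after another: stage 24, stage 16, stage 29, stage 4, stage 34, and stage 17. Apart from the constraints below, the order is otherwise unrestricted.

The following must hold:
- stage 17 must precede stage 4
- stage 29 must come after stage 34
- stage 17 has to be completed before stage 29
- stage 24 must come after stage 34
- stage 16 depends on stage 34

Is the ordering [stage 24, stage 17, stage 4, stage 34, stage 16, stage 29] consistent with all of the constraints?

No

Here stage 34 comes after stage 24.
That contradicts the constraint that stage 34 must precede stage 24.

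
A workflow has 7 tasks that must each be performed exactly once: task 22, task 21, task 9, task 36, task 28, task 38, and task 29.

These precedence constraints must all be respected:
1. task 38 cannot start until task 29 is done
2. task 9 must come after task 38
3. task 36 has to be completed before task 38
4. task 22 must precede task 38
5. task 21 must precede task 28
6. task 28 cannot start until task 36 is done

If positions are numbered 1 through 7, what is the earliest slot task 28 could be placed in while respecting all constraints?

3

The tasks that are forced before task 28, directly or transitively, are task 21, task 36. That's 2 tasks.
With 2 mandatory predecessors, the earliest task 28 can sit is position 2+1 = 3, and placing just those 2 first achieves it.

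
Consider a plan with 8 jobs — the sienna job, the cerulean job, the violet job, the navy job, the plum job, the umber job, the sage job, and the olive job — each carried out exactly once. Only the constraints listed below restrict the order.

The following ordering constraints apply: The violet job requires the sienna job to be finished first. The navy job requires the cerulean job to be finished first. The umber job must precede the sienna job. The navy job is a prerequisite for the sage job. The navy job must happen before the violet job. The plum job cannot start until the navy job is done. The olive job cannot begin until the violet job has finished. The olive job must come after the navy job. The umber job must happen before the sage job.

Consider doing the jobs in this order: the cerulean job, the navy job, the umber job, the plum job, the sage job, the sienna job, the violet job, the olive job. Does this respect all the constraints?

Checking each listed constraint against this order: for instance, the navy job is in position 2 and the olive job in position 8, so that constraint holds — and the remaining constraints check out the same way.

Yes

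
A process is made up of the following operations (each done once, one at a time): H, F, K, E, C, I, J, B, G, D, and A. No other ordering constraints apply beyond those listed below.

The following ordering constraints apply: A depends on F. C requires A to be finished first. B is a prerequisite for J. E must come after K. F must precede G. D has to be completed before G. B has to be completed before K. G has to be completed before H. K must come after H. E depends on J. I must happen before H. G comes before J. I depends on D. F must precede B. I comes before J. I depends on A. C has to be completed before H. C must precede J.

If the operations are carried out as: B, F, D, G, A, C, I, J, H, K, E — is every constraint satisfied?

No

The sequence places B ahead of F.
But one of the constraints requires F before B, so this ordering violates it.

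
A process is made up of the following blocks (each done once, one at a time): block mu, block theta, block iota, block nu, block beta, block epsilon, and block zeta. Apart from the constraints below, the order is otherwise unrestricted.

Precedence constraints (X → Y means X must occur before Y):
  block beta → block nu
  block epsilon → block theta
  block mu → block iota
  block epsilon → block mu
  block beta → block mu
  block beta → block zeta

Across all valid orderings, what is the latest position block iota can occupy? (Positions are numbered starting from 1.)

Block iota has no required successors, so nothing stops it from going last (position 7).

7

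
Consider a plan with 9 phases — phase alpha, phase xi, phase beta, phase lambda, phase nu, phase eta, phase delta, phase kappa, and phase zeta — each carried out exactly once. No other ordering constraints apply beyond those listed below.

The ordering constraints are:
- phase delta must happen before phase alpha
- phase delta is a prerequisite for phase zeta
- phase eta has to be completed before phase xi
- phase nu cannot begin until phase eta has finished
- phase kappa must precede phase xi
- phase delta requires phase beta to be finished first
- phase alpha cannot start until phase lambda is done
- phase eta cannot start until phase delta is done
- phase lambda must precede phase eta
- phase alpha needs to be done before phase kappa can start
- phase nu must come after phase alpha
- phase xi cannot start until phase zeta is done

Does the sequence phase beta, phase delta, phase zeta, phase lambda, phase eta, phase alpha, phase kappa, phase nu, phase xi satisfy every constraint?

Checking each listed constraint against this order: for instance, phase zeta is in position 3 and phase xi in position 9, so that constraint holds — and the remaining constraints check out the same way.

Yes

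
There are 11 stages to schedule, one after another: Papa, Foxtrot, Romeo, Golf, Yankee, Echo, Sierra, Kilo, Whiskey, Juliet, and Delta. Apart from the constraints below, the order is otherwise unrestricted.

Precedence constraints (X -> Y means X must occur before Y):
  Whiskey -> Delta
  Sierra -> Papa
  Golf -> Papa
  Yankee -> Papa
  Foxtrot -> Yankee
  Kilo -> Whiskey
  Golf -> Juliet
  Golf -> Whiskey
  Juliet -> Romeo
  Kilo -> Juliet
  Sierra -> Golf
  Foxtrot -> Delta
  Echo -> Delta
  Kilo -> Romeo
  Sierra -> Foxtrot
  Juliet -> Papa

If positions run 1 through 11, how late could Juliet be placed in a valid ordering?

9

The stages that are forced after Juliet, directly or by a chain of constraints, are Papa, Romeo. That's 2 stages.
So at least 2 stages follow Juliet, putting Juliet no later than position 9. That position is achievable by scheduling everything else first.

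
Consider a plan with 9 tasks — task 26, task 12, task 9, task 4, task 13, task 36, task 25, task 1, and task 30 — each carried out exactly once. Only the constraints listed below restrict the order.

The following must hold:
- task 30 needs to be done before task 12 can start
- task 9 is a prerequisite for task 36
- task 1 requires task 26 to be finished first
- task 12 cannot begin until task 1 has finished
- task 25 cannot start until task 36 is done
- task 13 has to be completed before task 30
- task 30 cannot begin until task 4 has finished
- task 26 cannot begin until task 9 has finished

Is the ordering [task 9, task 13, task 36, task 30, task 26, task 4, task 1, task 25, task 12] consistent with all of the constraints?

No

The sequence places task 30 ahead of task 4.
That contradicts the constraint that task 4 must precede task 30.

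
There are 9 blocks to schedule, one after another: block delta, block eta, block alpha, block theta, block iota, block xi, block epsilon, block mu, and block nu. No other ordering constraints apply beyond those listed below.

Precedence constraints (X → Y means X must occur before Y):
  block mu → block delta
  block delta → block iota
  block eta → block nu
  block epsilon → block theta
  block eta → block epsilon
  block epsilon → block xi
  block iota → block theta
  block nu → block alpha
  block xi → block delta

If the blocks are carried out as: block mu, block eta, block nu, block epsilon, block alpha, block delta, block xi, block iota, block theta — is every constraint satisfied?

Here block xi comes after block delta.
That contradicts the constraint that block xi must precede block delta.

No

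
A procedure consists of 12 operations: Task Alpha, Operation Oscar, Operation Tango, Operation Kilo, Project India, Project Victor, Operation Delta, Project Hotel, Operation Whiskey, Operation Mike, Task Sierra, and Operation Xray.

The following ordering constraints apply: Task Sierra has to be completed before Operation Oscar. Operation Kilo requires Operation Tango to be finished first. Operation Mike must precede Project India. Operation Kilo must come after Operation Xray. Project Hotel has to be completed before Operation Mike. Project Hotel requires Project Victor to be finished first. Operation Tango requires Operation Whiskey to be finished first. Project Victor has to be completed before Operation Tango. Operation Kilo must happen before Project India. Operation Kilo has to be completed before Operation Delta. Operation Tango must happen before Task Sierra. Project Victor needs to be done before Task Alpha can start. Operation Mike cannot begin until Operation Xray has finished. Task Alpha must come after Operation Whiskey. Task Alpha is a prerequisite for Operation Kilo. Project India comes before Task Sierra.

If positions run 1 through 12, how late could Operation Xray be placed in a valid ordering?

6

The operations that are forced after Operation Xray, directly or by a chain of constraints, are Operation Oscar, Operation Kilo, Project India, Operation Delta, Operation Mike, Task Sierra. That's 6 operations.
So at least 6 operations follow Operation Xray, putting Operation Xray no later than position 6. That position is achievable by scheduling everything else first.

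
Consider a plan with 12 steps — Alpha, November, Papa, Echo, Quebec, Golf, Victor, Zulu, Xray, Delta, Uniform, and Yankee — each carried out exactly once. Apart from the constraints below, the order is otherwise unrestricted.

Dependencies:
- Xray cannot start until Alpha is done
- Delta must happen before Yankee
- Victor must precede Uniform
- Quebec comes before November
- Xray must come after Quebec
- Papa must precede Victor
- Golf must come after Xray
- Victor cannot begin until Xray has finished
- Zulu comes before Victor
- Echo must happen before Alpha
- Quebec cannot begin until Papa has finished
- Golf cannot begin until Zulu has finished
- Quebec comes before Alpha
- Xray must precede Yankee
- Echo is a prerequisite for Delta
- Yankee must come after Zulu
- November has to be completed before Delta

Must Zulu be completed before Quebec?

No

No chain of constraints connects Zulu to Quebec in either direction.
There exist valid orderings with Quebec before Zulu, so Zulu is not required to come first.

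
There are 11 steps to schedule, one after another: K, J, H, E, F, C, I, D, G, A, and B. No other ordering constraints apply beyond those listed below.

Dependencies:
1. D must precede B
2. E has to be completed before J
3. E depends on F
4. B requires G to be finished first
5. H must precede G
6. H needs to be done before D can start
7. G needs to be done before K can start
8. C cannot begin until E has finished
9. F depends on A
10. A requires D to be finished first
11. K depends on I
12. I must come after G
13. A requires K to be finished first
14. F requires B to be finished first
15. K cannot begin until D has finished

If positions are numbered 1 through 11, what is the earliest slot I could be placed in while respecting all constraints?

3

The steps that are forced before I, directly or transitively, are H, G. That's 2 steps.
So at minimum 2 steps come before I, putting I no earlier than position 3. That position is achievable by scheduling exactly those predecessors first.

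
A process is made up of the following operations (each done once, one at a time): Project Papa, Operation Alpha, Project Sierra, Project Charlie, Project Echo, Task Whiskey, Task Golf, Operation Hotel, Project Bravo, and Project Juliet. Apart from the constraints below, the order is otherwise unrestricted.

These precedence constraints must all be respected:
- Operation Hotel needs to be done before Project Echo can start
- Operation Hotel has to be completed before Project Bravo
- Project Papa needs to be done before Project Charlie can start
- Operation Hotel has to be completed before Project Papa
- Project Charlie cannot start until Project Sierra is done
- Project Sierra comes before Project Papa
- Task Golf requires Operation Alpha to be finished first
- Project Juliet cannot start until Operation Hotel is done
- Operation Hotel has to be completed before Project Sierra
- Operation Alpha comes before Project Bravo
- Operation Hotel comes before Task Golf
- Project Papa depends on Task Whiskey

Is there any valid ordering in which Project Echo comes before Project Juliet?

Nothing in the constraints forces Project Juliet before Project Echo — there is no chain from Project Juliet to Project Echo.
So a valid ordering placing Project Echo earlier than Project Juliet exists.

Yes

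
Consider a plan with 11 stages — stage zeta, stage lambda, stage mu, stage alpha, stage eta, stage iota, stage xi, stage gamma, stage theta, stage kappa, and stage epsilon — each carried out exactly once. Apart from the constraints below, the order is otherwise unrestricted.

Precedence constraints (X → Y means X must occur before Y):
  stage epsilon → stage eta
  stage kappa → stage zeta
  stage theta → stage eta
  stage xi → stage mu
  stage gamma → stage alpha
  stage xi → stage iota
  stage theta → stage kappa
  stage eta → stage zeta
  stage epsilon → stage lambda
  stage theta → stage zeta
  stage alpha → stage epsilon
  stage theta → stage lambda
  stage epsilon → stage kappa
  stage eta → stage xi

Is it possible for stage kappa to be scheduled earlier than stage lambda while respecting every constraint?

Yes

No chain of constraints runs from stage lambda to stage kappa, so stage lambda is not required to come first.
So a valid ordering placing stage kappa earlier than stage lambda exists.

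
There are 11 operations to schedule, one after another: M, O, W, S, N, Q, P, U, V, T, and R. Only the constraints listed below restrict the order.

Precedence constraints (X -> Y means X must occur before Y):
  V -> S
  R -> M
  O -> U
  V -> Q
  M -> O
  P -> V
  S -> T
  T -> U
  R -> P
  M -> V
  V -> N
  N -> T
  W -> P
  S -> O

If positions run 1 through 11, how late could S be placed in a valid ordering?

Following every chain forward from S, the operations that must come later are O, U, T — 3 of them.
With 3 mandatory successors out of 11 operations total, the latest slot for S is 11−3 = 8, and it's reachable by doing all non-successors before S.

8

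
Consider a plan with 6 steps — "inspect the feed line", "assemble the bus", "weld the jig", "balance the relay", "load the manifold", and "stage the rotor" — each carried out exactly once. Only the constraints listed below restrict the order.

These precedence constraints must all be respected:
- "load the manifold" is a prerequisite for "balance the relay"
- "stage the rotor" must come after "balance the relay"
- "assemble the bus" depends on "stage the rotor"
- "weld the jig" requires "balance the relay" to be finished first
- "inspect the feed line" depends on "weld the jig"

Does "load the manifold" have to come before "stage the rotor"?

Following the dependencies: "load the manifold" → "balance the relay" → "stage the rotor".
Hence "load the manifold" necessarily comes before "stage the rotor".

Yes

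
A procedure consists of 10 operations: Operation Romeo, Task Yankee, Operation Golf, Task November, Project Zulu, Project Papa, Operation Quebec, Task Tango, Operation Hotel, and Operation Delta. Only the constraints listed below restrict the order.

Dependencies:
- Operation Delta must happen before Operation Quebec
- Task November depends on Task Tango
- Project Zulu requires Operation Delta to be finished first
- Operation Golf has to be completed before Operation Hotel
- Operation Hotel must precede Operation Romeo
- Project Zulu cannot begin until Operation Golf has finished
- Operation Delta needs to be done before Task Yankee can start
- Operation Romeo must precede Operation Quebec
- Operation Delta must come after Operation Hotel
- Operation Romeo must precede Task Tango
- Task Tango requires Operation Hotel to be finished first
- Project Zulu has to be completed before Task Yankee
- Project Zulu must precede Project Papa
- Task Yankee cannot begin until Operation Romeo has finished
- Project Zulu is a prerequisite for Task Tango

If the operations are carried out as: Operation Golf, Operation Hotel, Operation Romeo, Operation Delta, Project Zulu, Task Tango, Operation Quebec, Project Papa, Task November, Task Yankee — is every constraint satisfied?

Every stated constraint is respected: Operation Romeo sits at position 3, ahead of Task Yankee at position 10, and each of the other listed pairs likewise has the predecessor earlier in the sequence.

Yes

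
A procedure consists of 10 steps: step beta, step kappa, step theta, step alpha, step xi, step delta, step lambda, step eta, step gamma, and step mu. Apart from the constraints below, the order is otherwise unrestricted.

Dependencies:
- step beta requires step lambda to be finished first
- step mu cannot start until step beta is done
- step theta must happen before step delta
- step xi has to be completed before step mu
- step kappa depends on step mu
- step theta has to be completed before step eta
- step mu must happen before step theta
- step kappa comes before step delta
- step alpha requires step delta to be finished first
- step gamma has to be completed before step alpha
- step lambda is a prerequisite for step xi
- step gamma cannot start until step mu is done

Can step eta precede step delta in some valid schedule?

The constraints leave step eta and step delta unordered relative to each other; nothing requires step delta earlier.
So a valid ordering placing step eta earlier than step delta exists.

Yes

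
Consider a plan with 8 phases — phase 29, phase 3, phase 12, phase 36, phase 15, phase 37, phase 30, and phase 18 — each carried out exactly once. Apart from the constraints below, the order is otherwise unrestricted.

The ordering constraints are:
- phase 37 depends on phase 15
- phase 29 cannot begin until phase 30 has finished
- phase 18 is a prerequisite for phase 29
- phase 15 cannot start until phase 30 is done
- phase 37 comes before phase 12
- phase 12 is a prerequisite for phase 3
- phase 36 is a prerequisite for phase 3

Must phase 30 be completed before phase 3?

There is a constraint chain phase 30 → phase 15 → phase 37 → phase 12 → phase 3.
That forces phase 30 before phase 3 in every valid schedule.

Yes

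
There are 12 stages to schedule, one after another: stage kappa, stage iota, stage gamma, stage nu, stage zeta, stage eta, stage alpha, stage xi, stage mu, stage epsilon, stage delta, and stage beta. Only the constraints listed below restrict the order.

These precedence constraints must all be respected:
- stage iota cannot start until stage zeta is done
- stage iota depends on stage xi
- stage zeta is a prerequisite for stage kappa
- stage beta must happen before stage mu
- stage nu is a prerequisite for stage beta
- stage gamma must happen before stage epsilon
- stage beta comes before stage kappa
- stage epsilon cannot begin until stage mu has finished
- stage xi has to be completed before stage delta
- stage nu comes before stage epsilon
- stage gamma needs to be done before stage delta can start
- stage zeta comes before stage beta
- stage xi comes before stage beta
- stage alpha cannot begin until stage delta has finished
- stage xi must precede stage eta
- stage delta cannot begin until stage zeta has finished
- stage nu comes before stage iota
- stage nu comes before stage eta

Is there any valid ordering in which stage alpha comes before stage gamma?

No

The constraints give a chain stage gamma → stage delta → stage alpha, which forces stage gamma before stage alpha.
Hence stage alpha can never be scheduled before stage gamma.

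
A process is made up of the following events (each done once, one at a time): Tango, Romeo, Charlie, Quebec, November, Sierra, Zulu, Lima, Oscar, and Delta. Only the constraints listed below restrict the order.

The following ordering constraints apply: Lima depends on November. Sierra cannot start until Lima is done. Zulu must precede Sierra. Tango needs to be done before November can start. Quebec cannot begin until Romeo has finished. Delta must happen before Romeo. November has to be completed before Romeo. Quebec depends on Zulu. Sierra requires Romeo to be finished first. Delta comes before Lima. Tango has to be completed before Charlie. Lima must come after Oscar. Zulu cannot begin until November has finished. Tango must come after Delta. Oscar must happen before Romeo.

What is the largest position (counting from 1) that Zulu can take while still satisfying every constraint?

8

The events that are forced after Zulu, directly or by a chain of constraints, are Quebec, Sierra. That's 2 events.
So at least 2 events follow Zulu, putting Zulu no later than position 8. That position is achievable by scheduling everything else first.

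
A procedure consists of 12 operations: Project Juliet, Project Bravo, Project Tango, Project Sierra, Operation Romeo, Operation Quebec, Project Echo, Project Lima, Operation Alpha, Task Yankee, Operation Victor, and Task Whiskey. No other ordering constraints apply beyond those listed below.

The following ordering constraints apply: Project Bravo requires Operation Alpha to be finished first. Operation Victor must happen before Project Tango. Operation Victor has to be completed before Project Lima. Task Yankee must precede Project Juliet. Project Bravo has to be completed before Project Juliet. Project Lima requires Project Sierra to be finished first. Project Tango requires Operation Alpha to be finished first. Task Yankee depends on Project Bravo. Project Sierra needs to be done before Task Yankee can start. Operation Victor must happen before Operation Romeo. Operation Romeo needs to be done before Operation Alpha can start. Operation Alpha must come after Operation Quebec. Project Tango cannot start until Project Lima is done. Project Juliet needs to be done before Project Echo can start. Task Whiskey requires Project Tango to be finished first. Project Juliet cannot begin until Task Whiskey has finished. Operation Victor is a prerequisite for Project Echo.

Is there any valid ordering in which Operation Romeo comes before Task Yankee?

The constraints force Operation Romeo before Task Yankee, so yes — every valid ordering has Operation Romeo earlier.

Yes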